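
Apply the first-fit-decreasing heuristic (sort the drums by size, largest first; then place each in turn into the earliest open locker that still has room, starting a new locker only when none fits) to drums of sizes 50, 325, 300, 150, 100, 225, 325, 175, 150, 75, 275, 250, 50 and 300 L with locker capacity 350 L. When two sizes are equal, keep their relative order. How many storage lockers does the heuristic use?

9

Sorted descending: 325, 325, 300, 300, 275, 250, 225, 175, 150, 150, 100, 75, 50, 50.
  325 → locker 1 (new)  [load 325/350]
  325 → locker 2 (new)  [load 325/350]
  300 → locker 3 (new)  [load 300/350]
  300 → locker 4 (new)  [load 300/350]
  275 → locker 5 (new)  [load 275/350]
  250 → locker 6 (new)  [load 250/350]
  225 → locker 7 (new)  [load 225/350]
  175 → locker 8 (new)  [load 175/350]
  150 → locker 8  [load 325/350]
  150 → locker 9 (new)  [load 150/350]
  100 → locker 6  [load 350/350]
  75 → locker 5  [load 350/350]
  50 → locker 3  [load 350/350]
  50 → locker 4  [load 350/350]
9 storage lockers opened.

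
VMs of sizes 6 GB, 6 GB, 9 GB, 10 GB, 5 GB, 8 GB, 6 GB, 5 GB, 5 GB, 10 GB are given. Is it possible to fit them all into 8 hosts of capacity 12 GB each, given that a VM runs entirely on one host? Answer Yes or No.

A valid assignment using 7 hosts:
  host 1: 10 = 10
  host 2: 10 = 10
  host 3: 9 = 9
  host 4: 8 = 8
  host 5: 6 + 6 = 12
  host 6: 6 + 5 = 11
  host 7: 5 + 5 = 10
That uses only 7 ≤ 8, so 8 hosts are enough.

Yes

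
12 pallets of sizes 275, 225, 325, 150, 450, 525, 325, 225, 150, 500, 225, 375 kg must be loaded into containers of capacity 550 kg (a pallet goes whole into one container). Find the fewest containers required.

8

Total = 525 + 500 + 450 + 375 + 325 + 325 + 275 + 225 + 225 + 225 + 150 + 150 = 3750 kg.
Lower bound: ⌈3750/550⌉ = 7 containers.
A packing using 8 containers:
  container 1: 525 = 525
  container 2: 500 = 500
  container 3: 450 = 450
  container 4: 375 + 150 = 525
  container 5: 325 + 225 = 550
  container 6: 325 + 225 = 550
  container 7: 275 + 225 = 500
  container 8: 150 = 150
No arrangement into 7 containers stays within capacity, so 8 is optimal.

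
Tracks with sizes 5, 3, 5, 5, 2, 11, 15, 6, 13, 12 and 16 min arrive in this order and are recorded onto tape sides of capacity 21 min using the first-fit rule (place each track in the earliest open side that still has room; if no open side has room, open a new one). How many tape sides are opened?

  5 → side 1 (new)  [load 5/21]
  3 → side 1  [load 8/21]
  5 → side 1  [load 13/21]
  5 → side 1  [load 18/21]
  2 → side 1  [load 20/21]
  11 → side 2 (new)  [load 11/21]
  15 → side 3 (new)  [load 15/21]
  6 → side 2  [load 17/21]
  13 → side 4 (new)  [load 13/21]
  12 → side 5 (new)  [load 12/21]
  16 → side 6 (new)  [load 16/21]
6 tape sides opened.

6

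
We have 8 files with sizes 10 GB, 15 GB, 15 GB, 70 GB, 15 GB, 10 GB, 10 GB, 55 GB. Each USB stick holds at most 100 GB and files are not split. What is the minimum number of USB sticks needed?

Total = 70 + 55 + 15 + 15 + 15 + 10 + 10 + 10 = 200 GB.
Lower bound: ⌈200/100⌉ = 2 USB sticks.
A packing using 2 USB sticks:
  USB stick 1: 70 + 15 + 15 = 100
  USB stick 2: 55 + 15 + 10 + 10 + 10 = 100
This matches the lower bound, so 2 is optimal.

2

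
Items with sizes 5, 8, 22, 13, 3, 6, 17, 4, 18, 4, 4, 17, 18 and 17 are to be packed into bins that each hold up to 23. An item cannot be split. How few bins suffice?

Total = 22 + 18 + 18 + 17 + 17 + 17 + 13 + 8 + 6 + 5 + 4 + 4 + 4 + 3 = 156.
Lower bound: ⌈156/23⌉ = 7 bins.
A packing using 8 bins:
  bin 1: 22 = 22
  bin 2: 18 + 5 = 23
  bin 3: 18 + 4 = 22
  bin 4: 17 + 6 = 23
  bin 5: 17 + 4 = 21
  bin 6: 17 + 4 = 21
  bin 7: 13 + 8 = 21
  bin 8: 3 = 3
No arrangement into 7 bins stays within capacity, so 8 is optimal.

8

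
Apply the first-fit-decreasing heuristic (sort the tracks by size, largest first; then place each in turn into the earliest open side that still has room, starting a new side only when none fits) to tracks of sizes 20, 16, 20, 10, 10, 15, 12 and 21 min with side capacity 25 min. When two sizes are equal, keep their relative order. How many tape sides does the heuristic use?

Sorted descending: 21, 20, 20, 16, 15, 12, 10, 10.
  21 → side 1 (new)  [load 21/25]
  20 → side 2 (new)  [load 20/25]
  20 → side 3 (new)  [load 20/25]
  16 → side 4 (new)  [load 16/25]
  15 → side 5 (new)  [load 15/25]
  12 → side 6 (new)  [load 12/25]
  10 → side 5  [load 25/25]
  10 → side 6  [load 22/25]
6 tape sides opened.

6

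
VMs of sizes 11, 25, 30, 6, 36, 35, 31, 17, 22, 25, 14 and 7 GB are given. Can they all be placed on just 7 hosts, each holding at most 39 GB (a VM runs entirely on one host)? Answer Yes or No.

A valid assignment using 7 hosts:
  host 1: 36 = 36
  host 2: 35 = 35
  host 3: 31 + 7 = 38
  host 4: 30 + 6 = 36
  host 5: 25 + 14 = 39
  host 6: 25 + 11 = 36
  host 7: 22 + 17 = 39
Every load is within 39 GB, so 7 hosts suffice.

Yes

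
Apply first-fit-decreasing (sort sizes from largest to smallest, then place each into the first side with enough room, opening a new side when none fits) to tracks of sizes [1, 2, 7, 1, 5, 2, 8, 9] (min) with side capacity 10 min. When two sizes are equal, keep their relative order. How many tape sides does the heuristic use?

Sorted descending: 9, 8, 7, 5, 2, 2, 1, 1.
  9 → side 1 (new)  [load 9/10]
  8 → side 2 (new)  [load 8/10]
  7 → side 3 (new)  [load 7/10]
  5 → side 4 (new)  [load 5/10]
  2 → side 2  [load 10/10]
  2 → side 3  [load 9/10]
  1 → side 1  [load 10/10]
  1 → side 3  [load 10/10]
4 tape sides opened.

4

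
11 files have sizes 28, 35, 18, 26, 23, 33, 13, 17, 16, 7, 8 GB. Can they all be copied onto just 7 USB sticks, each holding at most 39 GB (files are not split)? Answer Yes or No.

Yes

A valid assignment using 7 USB sticks:
  USB stick 1: 35 = 35
  USB stick 2: 33 = 33
  USB stick 3: 28 + 8 = 36
  USB stick 4: 26 + 13 = 39
  USB stick 5: 23 + 16 = 39
  USB stick 6: 18 + 17 = 35
  USB stick 7: 7 = 7
Every load is within 39 GB, so 7 USB sticks suffice.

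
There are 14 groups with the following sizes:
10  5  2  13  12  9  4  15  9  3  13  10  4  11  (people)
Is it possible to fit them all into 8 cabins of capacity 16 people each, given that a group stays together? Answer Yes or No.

No

Total = 120 people; ⌈120/16⌉ = 8.
9 groups each exceed half the capacity and cannot share a cabin, forcing at least 9 cabins.
At least 9 cabins are required, but only 8 are allowed.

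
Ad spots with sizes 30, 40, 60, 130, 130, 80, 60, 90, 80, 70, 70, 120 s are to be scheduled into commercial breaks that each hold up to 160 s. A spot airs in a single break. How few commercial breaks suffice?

7

Total = 130 + 130 + 120 + 90 + 80 + 80 + 70 + 70 + 60 + 60 + 40 + 30 = 960 s.
Lower bound: ⌈960/160⌉ = 6 commercial breaks.
A packing using 7 commercial breaks:
  break 1: 130 + 30 = 160
  break 2: 130 = 130
  break 3: 120 + 40 = 160
  break 4: 90 + 70 = 160
  break 5: 80 + 80 = 160
  break 6: 70 + 60 = 130
  break 7: 60 = 60
No arrangement into 6 commercial breaks stays within capacity, so 7 is optimal.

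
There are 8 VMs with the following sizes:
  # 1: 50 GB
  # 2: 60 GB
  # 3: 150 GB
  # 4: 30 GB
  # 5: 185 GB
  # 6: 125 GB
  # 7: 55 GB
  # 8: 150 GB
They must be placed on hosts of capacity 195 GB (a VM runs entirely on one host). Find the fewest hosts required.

5

Total = 185 + 150 + 150 + 125 + 60 + 55 + 50 + 30 = 805 GB.
Lower bound: ⌈805/195⌉ = 5 hosts.
A packing using 5 hosts:
  host 1: 185 = 185
  host 2: 150 + 30 = 180
  host 3: 150 = 150
  host 4: 125 + 60 = 185
  host 5: 55 + 50 = 105
This matches the lower bound, so 5 is optimal.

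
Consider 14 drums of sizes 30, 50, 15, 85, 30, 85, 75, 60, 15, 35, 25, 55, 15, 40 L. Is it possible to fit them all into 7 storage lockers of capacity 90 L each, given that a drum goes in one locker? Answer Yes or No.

Yes

A valid assignment using 7 storage lockers:
  locker 1: 85 = 85
  locker 2: 85 = 85
  locker 3: 75 + 15 = 90
  locker 4: 60 + 30 = 90
  locker 5: 55 + 35 = 90
  locker 6: 50 + 40 = 90
  locker 7: 30 + 25 + 15 + 15 = 85
Every load is within 90 L, so 7 storage lockers suffice.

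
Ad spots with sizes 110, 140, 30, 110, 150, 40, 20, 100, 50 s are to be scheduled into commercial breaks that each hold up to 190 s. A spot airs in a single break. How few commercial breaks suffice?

Total = 150 + 140 + 110 + 110 + 100 + 50 + 40 + 30 + 20 = 750 s.
Lower bound: ⌈750/190⌉ = 4 commercial breaks.
Also, 5 ad spots each exceed 95 s, and no two of those can share a break, so at least 5 commercial breaks are needed.
A packing using 5 commercial breaks:
  break 1: 150 + 40 = 190
  break 2: 140 + 50 = 190
  break 3: 110 + 30 + 20 = 160
  break 4: 110 = 110
  break 5: 100 = 100
This matches the lower bound, so 5 is optimal.

5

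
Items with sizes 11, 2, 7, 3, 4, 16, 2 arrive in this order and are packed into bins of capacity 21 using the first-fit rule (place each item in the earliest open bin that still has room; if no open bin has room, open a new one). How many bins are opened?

  11 → bin 1 (new)  [load 11/21]
  2 → bin 1  [load 13/21]
  7 → bin 1  [load 20/21]
  3 → bin 2 (new)  [load 3/21]
  4 → bin 2  [load 7/21]
  16 → bin 3 (new)  [load 16/21]
  2 → bin 2  [load 9/21]
3 bins opened.

3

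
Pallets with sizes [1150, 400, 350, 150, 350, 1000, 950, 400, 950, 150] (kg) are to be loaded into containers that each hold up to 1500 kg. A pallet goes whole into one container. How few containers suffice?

4

Total = 1150 + 1000 + 950 + 950 + 400 + 400 + 350 + 350 + 150 + 150 = 5850 kg.
Lower bound: ⌈5850/1500⌉ = 4 containers.
A packing using 4 containers:
  container 1: 1150 + 350 = 1500
  container 2: 1000 + 400 = 1400
  container 3: 950 + 400 + 150 = 1500
  container 4: 950 + 350 + 150 = 1450
This matches the lower bound, so 4 is optimal.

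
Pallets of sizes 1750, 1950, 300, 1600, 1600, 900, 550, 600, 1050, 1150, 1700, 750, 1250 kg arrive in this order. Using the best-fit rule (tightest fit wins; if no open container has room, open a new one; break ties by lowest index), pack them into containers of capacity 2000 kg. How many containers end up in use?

  1750 → container 1 (new)  [load 1750/2000]
  1950 → container 2 (new)  [load 1950/2000]
  300 → container 3 (new)  [load 300/2000]
  1600 → container 3  [load 1900/2000]
  1600 → container 4 (new)  [load 1600/2000]
  900 → container 5 (new)  [load 900/2000]
  550 → container 5  [load 1450/2000]
  600 → container 6 (new)  [load 600/2000]
  1050 → container 6  [load 1650/2000]
  1150 → container 7 (new)  [load 1150/2000]
  1700 → container 8 (new)  [load 1700/2000]
  750 → container 7  [load 1900/2000]
  1250 → container 9 (new)  [load 1250/2000]
9 containers opened.

9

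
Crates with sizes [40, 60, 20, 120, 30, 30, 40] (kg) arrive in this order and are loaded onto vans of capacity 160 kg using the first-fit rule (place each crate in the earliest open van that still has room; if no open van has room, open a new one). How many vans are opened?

3

  40 → van 1 (new)  [load 40/160]
  60 → van 1  [load 100/160]
  20 → van 1  [load 120/160]
  120 → van 2 (new)  [load 120/160]
  30 → van 1  [load 150/160]
  30 → van 2  [load 150/160]
  40 → van 3 (new)  [load 40/160]
3 vans opened.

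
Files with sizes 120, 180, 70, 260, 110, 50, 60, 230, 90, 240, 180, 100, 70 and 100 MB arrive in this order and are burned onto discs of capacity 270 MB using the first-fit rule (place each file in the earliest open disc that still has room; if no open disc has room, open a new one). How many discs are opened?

8

  120 → disc 1 (new)  [load 120/270]
  180 → disc 2 (new)  [load 180/270]
  70 → disc 1  [load 190/270]
  260 → disc 3 (new)  [load 260/270]
  110 → disc 4 (new)  [load 110/270]
  50 → disc 1  [load 240/270]
  60 → disc 2  [load 240/270]
  230 → disc 5 (new)  [load 230/270]
  90 → disc 4  [load 200/270]
  240 → disc 6 (new)  [load 240/270]
  180 → disc 7 (new)  [load 180/270]
  100 → disc 8 (new)  [load 100/270]
  70 → disc 4  [load 270/270]
  100 → disc 8  [load 200/270]
8 discs opened.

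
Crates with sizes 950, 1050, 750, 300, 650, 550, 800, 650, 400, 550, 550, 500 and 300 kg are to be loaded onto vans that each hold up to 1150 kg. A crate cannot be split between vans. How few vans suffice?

8

Total = 1050 + 950 + 800 + 750 + 650 + 650 + 550 + 550 + 550 + 500 + 400 + 300 + 300 = 8000 kg.
Lower bound: ⌈8000/1150⌉ = 7 vans.
A packing using 8 vans:
  van 1: 1050 = 1050
  van 2: 950 = 950
  van 3: 800 + 300 = 1100
  van 4: 750 + 400 = 1150
  van 5: 650 + 500 = 1150
  van 6: 650 + 300 = 950
  van 7: 550 + 550 = 1100
  van 8: 550 = 550
No arrangement into 7 vans stays within capacity, so 8 is optimal.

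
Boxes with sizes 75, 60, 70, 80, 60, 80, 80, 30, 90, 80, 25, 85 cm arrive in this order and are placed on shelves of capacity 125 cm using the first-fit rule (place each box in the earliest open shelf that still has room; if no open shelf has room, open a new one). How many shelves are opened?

  75 → shelf 1 (new)  [load 75/125]
  60 → shelf 2 (new)  [load 60/125]
  70 → shelf 3 (new)  [load 70/125]
  80 → shelf 4 (new)  [load 80/125]
  60 → shelf 2  [load 120/125]
  80 → shelf 5 (new)  [load 80/125]
  80 → shelf 6 (new)  [load 80/125]
  30 → shelf 1  [load 105/125]
  90 → shelf 7 (new)  [load 90/125]
  80 → shelf 8 (new)  [load 80/125]
  25 → shelf 3  [load 95/125]
  85 → shelf 9 (new)  [load 85/125]
9 shelves opened.

9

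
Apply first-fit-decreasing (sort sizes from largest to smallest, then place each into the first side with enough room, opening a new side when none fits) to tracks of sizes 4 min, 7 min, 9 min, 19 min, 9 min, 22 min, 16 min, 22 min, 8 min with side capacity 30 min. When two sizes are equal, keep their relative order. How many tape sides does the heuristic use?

4

Sorted descending: 22, 22, 19, 16, 9, 9, 8, 7, 4.
  22 → side 1 (new)  [load 22/30]
  22 → side 2 (new)  [load 22/30]
  19 → side 3 (new)  [load 19/30]
  16 → side 4 (new)  [load 16/30]
  9 → side 3  [load 28/30]
  9 → side 4  [load 25/30]
  8 → side 1  [load 30/30]
  7 → side 2  [load 29/30]
  4 → side 4  [load 29/30]
4 tape sides opened.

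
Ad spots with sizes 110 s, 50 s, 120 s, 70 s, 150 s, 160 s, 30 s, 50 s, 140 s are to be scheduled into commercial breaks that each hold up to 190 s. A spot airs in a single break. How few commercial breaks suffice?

Total = 160 + 150 + 140 + 120 + 110 + 70 + 50 + 50 + 30 = 880 s.
Lower bound: ⌈880/190⌉ = 5 commercial breaks.
A packing using 5 commercial breaks:
  break 1: 160 + 30 = 190
  break 2: 150 = 150
  break 3: 140 + 50 = 190
  break 4: 120 + 70 = 190
  break 5: 110 + 50 = 160
This matches the lower bound, so 5 is optimal.

5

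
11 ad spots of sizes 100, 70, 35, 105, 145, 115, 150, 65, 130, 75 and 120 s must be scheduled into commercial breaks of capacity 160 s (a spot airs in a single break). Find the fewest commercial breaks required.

9

Total = 150 + 145 + 130 + 120 + 115 + 105 + 100 + 75 + 70 + 65 + 35 = 1110 s.
Lower bound: ⌈1110/160⌉ = 7 commercial breaks.
A packing using 9 commercial breaks:
  break 1: 150 = 150
  break 2: 145 = 145
  break 3: 130 = 130
  break 4: 120 + 35 = 155
  break 5: 115 = 115
  break 6: 105 = 105
  break 7: 100 = 100
  break 8: 75 + 70 = 145
  break 9: 65 = 65
No arrangement into 8 commercial breaks stays within capacity, so 9 is optimal.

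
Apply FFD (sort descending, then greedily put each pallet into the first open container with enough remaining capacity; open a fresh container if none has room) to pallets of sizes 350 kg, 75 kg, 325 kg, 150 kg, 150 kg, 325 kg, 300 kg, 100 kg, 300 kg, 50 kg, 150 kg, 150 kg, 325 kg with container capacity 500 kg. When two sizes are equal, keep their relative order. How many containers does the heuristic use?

6

Sorted descending: 350, 325, 325, 325, 300, 300, 150, 150, 150, 150, 100, 75, 50.
  350 → container 1 (new)  [load 350/500]
  325 → container 2 (new)  [load 325/500]
  325 → container 3 (new)  [load 325/500]
  325 → container 4 (new)  [load 325/500]
  300 → container 5 (new)  [load 300/500]
  300 → container 6 (new)  [load 300/500]
  150 → container 1  [load 500/500]
  150 → container 2  [load 475/500]
  150 → container 3  [load 475/500]
  150 → container 4  [load 475/500]
  100 → container 5  [load 400/500]
  75 → container 5  [load 475/500]
  50 → container 6  [load 350/500]
6 containers opened.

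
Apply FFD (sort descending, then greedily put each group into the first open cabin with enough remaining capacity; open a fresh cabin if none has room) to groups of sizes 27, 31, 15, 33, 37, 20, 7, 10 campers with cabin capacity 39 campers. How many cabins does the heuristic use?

5

Sorted descending: 37, 33, 31, 27, 20, 15, 10, 7.
  37 → cabin 1 (new)  [load 37/39]
  33 → cabin 2 (new)  [load 33/39]
  31 → cabin 3 (new)  [load 31/39]
  27 → cabin 4 (new)  [load 27/39]
  20 → cabin 5 (new)  [load 20/39]
  15 → cabin 5  [load 35/39]
  10 → cabin 4  [load 37/39]
  7 → cabin 3  [load 38/39]
5 cabins opened.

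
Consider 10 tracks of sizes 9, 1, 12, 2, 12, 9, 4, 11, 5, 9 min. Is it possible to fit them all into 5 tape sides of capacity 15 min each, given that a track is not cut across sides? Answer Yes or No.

No

Total = 74 min; ⌈74/15⌉ = 5.
6 tracks each exceed half the capacity and cannot share a side, forcing at least 6 tape sides.
At least 6 tape sides are required, but only 5 are allowed.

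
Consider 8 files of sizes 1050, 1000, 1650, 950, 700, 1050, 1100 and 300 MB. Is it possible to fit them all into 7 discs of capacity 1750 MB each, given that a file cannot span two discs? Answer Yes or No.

Yes

A valid assignment using 6 discs:
  disc 1: 1650 = 1650
  disc 2: 1100 + 300 = 1400
  disc 3: 1050 + 700 = 1750
  disc 4: 1050 = 1050
  disc 5: 1000 = 1000
  disc 6: 950 = 950
That uses only 6 ≤ 7, so 7 discs are enough.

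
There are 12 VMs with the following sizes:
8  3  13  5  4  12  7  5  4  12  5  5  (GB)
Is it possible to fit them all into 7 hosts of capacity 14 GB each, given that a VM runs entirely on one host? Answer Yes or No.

A valid assignment using 7 hosts:
  host 1: 13 = 13
  host 2: 12 = 12
  host 3: 12 = 12
  host 4: 8 + 5 = 13
  host 5: 7 + 5 = 12
  host 6: 5 + 5 + 4 = 14
  host 7: 4 + 3 = 7
Every load is within 14 GB, so 7 hosts suffice.

Yes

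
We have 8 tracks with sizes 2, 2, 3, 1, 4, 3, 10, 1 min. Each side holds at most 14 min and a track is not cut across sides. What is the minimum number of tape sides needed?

Total = 10 + 4 + 3 + 3 + 2 + 2 + 1 + 1 = 26 min.
Lower bound: ⌈26/14⌉ = 2 tape sides.
A packing using 2 tape sides:
  side 1: 10 + 4 = 14
  side 2: 3 + 3 + 2 + 2 + 1 + 1 = 12
This matches the lower bound, so 2 is optimal.

2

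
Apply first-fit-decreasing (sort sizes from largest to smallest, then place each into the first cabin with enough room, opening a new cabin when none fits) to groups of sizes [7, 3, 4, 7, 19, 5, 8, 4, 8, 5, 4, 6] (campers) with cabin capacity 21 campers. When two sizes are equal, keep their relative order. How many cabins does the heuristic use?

Sorted descending: 19, 8, 8, 7, 7, 6, 5, 5, 4, 4, 4, 3.
  19 → cabin 1 (new)  [load 19/21]
  8 → cabin 2 (new)  [load 8/21]
  8 → cabin 2  [load 16/21]
  7 → cabin 3 (new)  [load 7/21]
  7 → cabin 3  [load 14/21]
  6 → cabin 3  [load 20/21]
  5 → cabin 2  [load 21/21]
  5 → cabin 4 (new)  [load 5/21]
  4 → cabin 4  [load 9/21]
  4 → cabin 4  [load 13/21]
  4 → cabin 4  [load 17/21]
  3 → cabin 4  [load 20/21]
4 cabins opened.

4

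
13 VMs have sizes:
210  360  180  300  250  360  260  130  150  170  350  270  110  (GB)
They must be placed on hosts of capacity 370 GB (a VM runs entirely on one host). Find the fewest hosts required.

10

Total = 360 + 360 + 350 + 300 + 270 + 260 + 250 + 210 + 180 + 170 + 150 + 130 + 110 = 3100 GB.
Lower bound: ⌈3100/370⌉ = 9 hosts.
A packing using 10 hosts:
  host 1: 360 = 360
  host 2: 360 = 360
  host 3: 350 = 350
  host 4: 300 = 300
  host 5: 270 = 270
  host 6: 260 + 110 = 370
  host 7: 250 = 250
  host 8: 210 + 150 = 360
  host 9: 180 + 170 = 350
  host 10: 130 = 130
No arrangement into 9 hosts stays within capacity, so 10 is optimal.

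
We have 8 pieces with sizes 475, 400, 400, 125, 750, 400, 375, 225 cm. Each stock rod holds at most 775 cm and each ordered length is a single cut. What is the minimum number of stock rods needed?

Total = 750 + 475 + 400 + 400 + 400 + 375 + 225 + 125 = 3150 cm.
Lower bound: ⌈3150/775⌉ = 5 stock rods.
A packing using 5 stock rods:
  stock rod 1: 750 = 750
  stock rod 2: 475 + 225 = 700
  stock rod 3: 400 + 375 = 775
  stock rod 4: 400 + 125 = 525
  stock rod 5: 400 = 400
This matches the lower bound, so 5 is optimal.

5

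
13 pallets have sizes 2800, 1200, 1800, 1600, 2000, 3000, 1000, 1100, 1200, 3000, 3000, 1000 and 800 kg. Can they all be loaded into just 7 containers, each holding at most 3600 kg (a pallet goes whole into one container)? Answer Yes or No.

No

Total = 23500 kg; ⌈23500/3600⌉ = 7.
The bound of 7 does not rule out 7, but exhaustive search shows no assignment into 7 containers of capacity 3600 kg exists — the minimum is 8.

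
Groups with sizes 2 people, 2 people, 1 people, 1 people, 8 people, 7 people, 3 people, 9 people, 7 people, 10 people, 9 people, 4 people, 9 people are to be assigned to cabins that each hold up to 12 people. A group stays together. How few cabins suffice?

Total = 10 + 9 + 9 + 9 + 8 + 7 + 7 + 4 + 3 + 2 + 2 + 1 + 1 = 72 people.
Lower bound: ⌈72/12⌉ = 6 cabins.
Also, 7 groups each exceed 6 people, and no two of those can share a cabin, so at least 7 cabins are needed.
A packing using 7 cabins:
  cabin 1: 10 + 2 = 12
  cabin 2: 9 + 3 = 12
  cabin 3: 9 + 2 + 1 = 12
  cabin 4: 9 + 1 = 10
  cabin 5: 8 + 4 = 12
  cabin 6: 7 = 7
  cabin 7: 7 = 7
This matches the lower bound, so 7 is optimal.

7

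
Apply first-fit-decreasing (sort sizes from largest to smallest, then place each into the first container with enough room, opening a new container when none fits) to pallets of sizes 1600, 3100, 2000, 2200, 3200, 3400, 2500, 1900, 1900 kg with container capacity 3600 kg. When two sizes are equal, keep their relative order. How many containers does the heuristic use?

Sorted descending: 3400, 3200, 3100, 2500, 2200, 2000, 1900, 1900, 1600.
  3400 → container 1 (new)  [load 3400/3600]
  3200 → container 2 (new)  [load 3200/3600]
  3100 → container 3 (new)  [load 3100/3600]
  2500 → container 4 (new)  [load 2500/3600]
  2200 → container 5 (new)  [load 2200/3600]
  2000 → container 6 (new)  [load 2000/3600]
  1900 → container 7 (new)  [load 1900/3600]
  1900 → container 8 (new)  [load 1900/3600]
  1600 → container 6  [load 3600/3600]
8 containers opened.

8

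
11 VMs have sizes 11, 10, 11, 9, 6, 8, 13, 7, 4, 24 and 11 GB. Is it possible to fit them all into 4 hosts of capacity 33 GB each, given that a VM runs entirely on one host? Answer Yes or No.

A valid assignment using 4 hosts:
  host 1: 24 + 9 = 33
  host 2: 13 + 11 + 8 = 32
  host 3: 11 + 11 + 10 = 32
  host 4: 7 + 6 + 4 = 17
Every load is within 33 GB, so 4 hosts suffice.

Yes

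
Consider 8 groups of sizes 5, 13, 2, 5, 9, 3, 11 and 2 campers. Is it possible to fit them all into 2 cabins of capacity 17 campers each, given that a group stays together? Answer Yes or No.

Total = 50 campers; ⌈50/17⌉ = 3.
At least 3 cabins are required, but only 2 are allowed.

No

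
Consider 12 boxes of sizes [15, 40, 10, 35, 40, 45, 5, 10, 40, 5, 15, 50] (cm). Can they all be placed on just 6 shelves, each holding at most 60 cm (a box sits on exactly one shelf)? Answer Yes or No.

Yes

A valid assignment using 6 shelves:
  shelf 1: 50 + 10 = 60
  shelf 2: 45 + 15 = 60
  shelf 3: 40 + 15 + 5 = 60
  shelf 4: 40 + 10 + 5 = 55
  shelf 5: 40 = 40
  shelf 6: 35 = 35
Every load is within 60 cm, so 6 shelves suffice.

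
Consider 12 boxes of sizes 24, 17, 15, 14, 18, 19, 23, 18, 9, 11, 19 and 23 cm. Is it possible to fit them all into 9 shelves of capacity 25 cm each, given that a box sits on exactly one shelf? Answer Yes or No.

Total = 210 cm; ⌈210/25⌉ = 9.
10 boxes each exceed half the capacity and cannot share a shelf, forcing at least 10 shelves.
At least 10 shelves are required, but only 9 are allowed.

No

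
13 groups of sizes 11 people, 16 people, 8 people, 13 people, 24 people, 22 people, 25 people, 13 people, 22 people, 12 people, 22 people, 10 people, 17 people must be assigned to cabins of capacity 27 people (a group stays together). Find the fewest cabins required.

9

Total = 25 + 24 + 22 + 22 + 22 + 17 + 16 + 13 + 13 + 12 + 11 + 10 + 8 = 215 people.
Lower bound: ⌈215/27⌉ = 8 cabins.
A packing using 9 cabins:
  cabin 1: 25 = 25
  cabin 2: 24 = 24
  cabin 3: 22 = 22
  cabin 4: 22 = 22
  cabin 5: 22 = 22
  cabin 6: 17 + 10 = 27
  cabin 7: 16 + 11 = 27
  cabin 8: 13 + 13 = 26
  cabin 9: 12 + 8 = 20
No arrangement into 8 cabins stays within capacity, so 9 is optimal.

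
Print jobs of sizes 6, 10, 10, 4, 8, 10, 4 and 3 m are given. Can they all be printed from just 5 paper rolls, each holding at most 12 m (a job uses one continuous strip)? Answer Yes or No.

No

Total = 55 m; ⌈55/12⌉ = 5.
The bound of 5 does not rule out 5, but exhaustive search shows no assignment into 5 paper rolls of capacity 12 m exists — the minimum is 6.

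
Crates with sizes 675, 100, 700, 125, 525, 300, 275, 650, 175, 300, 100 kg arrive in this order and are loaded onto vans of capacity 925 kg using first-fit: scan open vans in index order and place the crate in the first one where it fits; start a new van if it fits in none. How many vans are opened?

5

  675 → van 1 (new)  [load 675/925]
  100 → van 1  [load 775/925]
  700 → van 2 (new)  [load 700/925]
  125 → van 1  [load 900/925]
  525 → van 3 (new)  [load 525/925]
  300 → van 3  [load 825/925]
  275 → van 4 (new)  [load 275/925]
  650 → van 4  [load 925/925]
  175 → van 2  [load 875/925]
  300 → van 5 (new)  [load 300/925]
  100 → van 3  [load 925/925]
5 vans opened.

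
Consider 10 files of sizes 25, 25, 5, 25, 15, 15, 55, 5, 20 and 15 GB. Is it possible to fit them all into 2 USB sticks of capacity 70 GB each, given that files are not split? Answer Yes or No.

No

Total = 205 GB; ⌈205/70⌉ = 3.
At least 3 USB sticks are required, but only 2 are allowed.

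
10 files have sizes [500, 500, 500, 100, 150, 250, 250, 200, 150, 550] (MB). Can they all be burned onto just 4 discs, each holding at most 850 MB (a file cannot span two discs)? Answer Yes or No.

A valid assignment using 4 discs:
  disc 1: 550 + 250 = 800
  disc 2: 500 + 250 + 100 = 850
  disc 3: 500 + 200 + 150 = 850
  disc 4: 500 + 150 = 650
Every load is within 850 MB, so 4 discs suffice.

Yes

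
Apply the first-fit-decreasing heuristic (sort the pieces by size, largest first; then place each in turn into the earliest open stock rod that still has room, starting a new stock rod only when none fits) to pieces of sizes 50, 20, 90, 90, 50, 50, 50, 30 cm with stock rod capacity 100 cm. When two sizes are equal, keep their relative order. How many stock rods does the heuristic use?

5

Sorted descending: 90, 90, 50, 50, 50, 50, 30, 20.
  90 → stock rod 1 (new)  [load 90/100]
  90 → stock rod 2 (new)  [load 90/100]
  50 → stock rod 3 (new)  [load 50/100]
  50 → stock rod 3  [load 100/100]
  50 → stock rod 4 (new)  [load 50/100]
  50 → stock rod 4  [load 100/100]
  30 → stock rod 5 (new)  [load 30/100]
  20 → stock rod 5  [load 50/100]
5 stock rods opened.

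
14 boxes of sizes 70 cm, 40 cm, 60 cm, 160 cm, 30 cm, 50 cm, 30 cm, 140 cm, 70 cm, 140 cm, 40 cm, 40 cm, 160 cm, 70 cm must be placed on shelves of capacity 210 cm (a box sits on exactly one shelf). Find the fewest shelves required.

Total = 160 + 160 + 140 + 140 + 70 + 70 + 70 + 60 + 50 + 40 + 40 + 40 + 30 + 30 = 1100 cm.
Lower bound: ⌈1100/210⌉ = 6 shelves.
A packing using 6 shelves:
  shelf 1: 160 + 50 = 210
  shelf 2: 160 + 40 = 200
  shelf 3: 140 + 70 = 210
  shelf 4: 140 + 70 = 210
  shelf 5: 70 + 60 + 40 + 40 = 210
  shelf 6: 30 + 30 = 60
This matches the lower bound, so 6 is optimal.

6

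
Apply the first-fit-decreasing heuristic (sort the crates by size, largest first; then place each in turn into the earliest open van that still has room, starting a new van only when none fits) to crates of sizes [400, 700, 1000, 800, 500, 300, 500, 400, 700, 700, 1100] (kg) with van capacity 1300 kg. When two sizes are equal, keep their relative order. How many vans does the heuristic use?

6

Sorted descending: 1100, 1000, 800, 700, 700, 700, 500, 500, 400, 400, 300.
  1100 → van 1 (new)  [load 1100/1300]
  1000 → van 2 (new)  [load 1000/1300]
  800 → van 3 (new)  [load 800/1300]
  700 → van 4 (new)  [load 700/1300]
  700 → van 5 (new)  [load 700/1300]
  700 → van 6 (new)  [load 700/1300]
  500 → van 3  [load 1300/1300]
  500 → van 4  [load 1200/1300]
  400 → van 5  [load 1100/1300]
  400 → van 6  [load 1100/1300]
  300 → van 2  [load 1300/1300]
6 vans opened.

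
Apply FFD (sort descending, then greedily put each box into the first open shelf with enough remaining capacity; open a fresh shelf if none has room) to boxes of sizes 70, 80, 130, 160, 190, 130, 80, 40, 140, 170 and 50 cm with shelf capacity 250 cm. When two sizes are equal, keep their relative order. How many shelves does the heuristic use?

Sorted descending: 190, 170, 160, 140, 130, 130, 80, 80, 70, 50, 40.
  190 → shelf 1 (new)  [load 190/250]
  170 → shelf 2 (new)  [load 170/250]
  160 → shelf 3 (new)  [load 160/250]
  140 → shelf 4 (new)  [load 140/250]
  130 → shelf 5 (new)  [load 130/250]
  130 → shelf 6 (new)  [load 130/250]
  80 → shelf 2  [load 250/250]
  80 → shelf 3  [load 240/250]
  70 → shelf 4  [load 210/250]
  50 → shelf 1  [load 240/250]
  40 → shelf 4  [load 250/250]
6 shelves opened.

6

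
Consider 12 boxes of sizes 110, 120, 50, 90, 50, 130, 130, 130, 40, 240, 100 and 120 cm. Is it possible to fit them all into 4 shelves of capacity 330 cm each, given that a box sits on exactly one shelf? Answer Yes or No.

Total = 1310 cm; ⌈1310/330⌉ = 4.
The bound of 4 does not rule out 4, but exhaustive search shows no assignment into 4 shelves of capacity 330 cm exists — the minimum is 5.

No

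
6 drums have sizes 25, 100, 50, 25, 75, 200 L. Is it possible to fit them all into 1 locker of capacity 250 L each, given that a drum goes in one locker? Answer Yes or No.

No

Total = 475 L; ⌈475/250⌉ = 2.
At least 2 storage lockers are required, but only 1 is allowed.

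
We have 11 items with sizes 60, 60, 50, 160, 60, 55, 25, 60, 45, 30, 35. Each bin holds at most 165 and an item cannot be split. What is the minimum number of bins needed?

Total = 160 + 60 + 60 + 60 + 60 + 55 + 50 + 45 + 35 + 30 + 25 = 640.
Lower bound: ⌈640/165⌉ = 4 bins.
A packing using 4 bins:
  bin 1: 160 = 160
  bin 2: 60 + 60 + 45 = 165
  bin 3: 60 + 60 + 35 = 155
  bin 4: 55 + 50 + 30 + 25 = 160
This matches the lower bound, so 4 is optimal.

4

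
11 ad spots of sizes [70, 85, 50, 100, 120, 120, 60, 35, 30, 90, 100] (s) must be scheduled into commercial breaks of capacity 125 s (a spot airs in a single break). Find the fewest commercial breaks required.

Total = 120 + 120 + 100 + 100 + 90 + 85 + 70 + 60 + 50 + 35 + 30 = 860 s.
Lower bound: ⌈860/125⌉ = 7 commercial breaks.
A packing using 8 commercial breaks:
  break 1: 120 = 120
  break 2: 120 = 120
  break 3: 100 = 100
  break 4: 100 = 100
  break 5: 90 + 35 = 125
  break 6: 85 + 30 = 115
  break 7: 70 + 50 = 120
  break 8: 60 = 60
No arrangement into 7 commercial breaks stays within capacity, so 8 is optimal.

8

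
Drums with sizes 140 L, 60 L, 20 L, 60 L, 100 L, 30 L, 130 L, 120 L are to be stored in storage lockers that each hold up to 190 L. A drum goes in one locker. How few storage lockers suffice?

Total = 140 + 130 + 120 + 100 + 60 + 60 + 30 + 20 = 660 L.
Lower bound: ⌈660/190⌉ = 4 storage lockers.
A packing using 4 storage lockers:
  locker 1: 140 + 30 + 20 = 190
  locker 2: 130 + 60 = 190
  locker 3: 120 + 60 = 180
  locker 4: 100 = 100
This matches the lower bound, so 4 is optimal.

4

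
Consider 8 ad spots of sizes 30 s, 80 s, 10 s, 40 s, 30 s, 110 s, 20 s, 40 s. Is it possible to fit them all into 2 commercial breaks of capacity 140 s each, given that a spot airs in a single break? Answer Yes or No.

Total = 360 s; ⌈360/140⌉ = 3.
At least 3 commercial breaks are required, but only 2 are allowed.

No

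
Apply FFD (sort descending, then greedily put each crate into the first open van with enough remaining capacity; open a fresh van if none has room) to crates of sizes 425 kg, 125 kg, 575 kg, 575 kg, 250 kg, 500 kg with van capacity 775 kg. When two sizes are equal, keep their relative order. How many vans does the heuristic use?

Sorted descending: 575, 575, 500, 425, 250, 125.
  575 → van 1 (new)  [load 575/775]
  575 → van 2 (new)  [load 575/775]
  500 → van 3 (new)  [load 500/775]
  425 → van 4 (new)  [load 425/775]
  250 → van 3  [load 750/775]
  125 → van 1  [load 700/775]
4 vans opened.

4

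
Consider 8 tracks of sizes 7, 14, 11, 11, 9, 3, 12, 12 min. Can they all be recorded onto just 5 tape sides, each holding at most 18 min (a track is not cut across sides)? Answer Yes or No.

Total = 79 min; ⌈79/18⌉ = 5.
The bound of 5 does not rule out 5, but exhaustive search shows no assignment into 5 tape sides of capacity 18 min exists — the minimum is 6.

No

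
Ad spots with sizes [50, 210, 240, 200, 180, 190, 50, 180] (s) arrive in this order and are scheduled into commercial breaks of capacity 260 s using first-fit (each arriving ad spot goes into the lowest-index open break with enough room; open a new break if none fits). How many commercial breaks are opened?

6

  50 → break 1 (new)  [load 50/260]
  210 → break 1  [load 260/260]
  240 → break 2 (new)  [load 240/260]
  200 → break 3 (new)  [load 200/260]
  180 → break 4 (new)  [load 180/260]
  190 → break 5 (new)  [load 190/260]
  50 → break 3  [load 250/260]
  180 → break 6 (new)  [load 180/260]
6 commercial breaks opened.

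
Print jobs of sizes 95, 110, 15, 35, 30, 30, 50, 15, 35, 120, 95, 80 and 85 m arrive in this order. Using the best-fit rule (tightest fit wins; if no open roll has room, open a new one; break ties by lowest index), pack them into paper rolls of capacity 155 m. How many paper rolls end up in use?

  95 → roll 1 (new)  [load 95/155]
  110 → roll 2 (new)  [load 110/155]
  15 → roll 2  [load 125/155]
  35 → roll 1  [load 130/155]
  30 → roll 2  [load 155/155]
  30 → roll 3 (new)  [load 30/155]
  50 → roll 3  [load 80/155]
  15 → roll 1  [load 145/155]
  35 → roll 3  [load 115/155]
  120 → roll 4 (new)  [load 120/155]
  95 → roll 5 (new)  [load 95/155]
  80 → roll 6 (new)  [load 80/155]
  85 → roll 7 (new)  [load 85/155]
7 paper rolls opened.

7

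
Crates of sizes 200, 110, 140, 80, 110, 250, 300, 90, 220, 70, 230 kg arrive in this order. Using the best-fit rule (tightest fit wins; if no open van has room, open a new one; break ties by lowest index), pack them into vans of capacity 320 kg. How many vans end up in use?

7

  200 → van 1 (new)  [load 200/320]
  110 → van 1  [load 310/320]
  140 → van 2 (new)  [load 140/320]
  80 → van 2  [load 220/320]
  110 → van 3 (new)  [load 110/320]
  250 → van 4 (new)  [load 250/320]
  300 → van 5 (new)  [load 300/320]
  90 → van 2  [load 310/320]
  220 → van 6 (new)  [load 220/320]
  70 → van 4  [load 320/320]
  230 → van 7 (new)  [load 230/320]
7 vans opened.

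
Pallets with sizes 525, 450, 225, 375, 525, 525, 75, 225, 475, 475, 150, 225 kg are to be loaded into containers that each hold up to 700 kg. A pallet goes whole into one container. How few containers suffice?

Total = 525 + 525 + 525 + 475 + 475 + 450 + 375 + 225 + 225 + 225 + 150 + 75 = 4250 kg.
Lower bound: ⌈4250/700⌉ = 7 containers.
A packing using 7 containers:
  container 1: 525 + 150 = 675
  container 2: 525 + 75 = 600
  container 3: 525 = 525
  container 4: 475 + 225 = 700
  container 5: 475 + 225 = 700
  container 6: 450 + 225 = 675
  container 7: 375 = 375
This matches the lower bound, so 7 is optimal.

7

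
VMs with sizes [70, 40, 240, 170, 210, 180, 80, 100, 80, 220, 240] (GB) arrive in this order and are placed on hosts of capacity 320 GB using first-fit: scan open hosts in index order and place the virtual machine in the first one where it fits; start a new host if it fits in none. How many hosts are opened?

6

  70 → host 1 (new)  [load 70/320]
  40 → host 1  [load 110/320]
  240 → host 2 (new)  [load 240/320]
  170 → host 1  [load 280/320]
  210 → host 3 (new)  [load 210/320]
  180 → host 4 (new)  [load 180/320]
  80 → host 2  [load 320/320]
  100 → host 3  [load 310/320]
  80 → host 4  [load 260/320]
  220 → host 5 (new)  [load 220/320]
  240 → host 6 (new)  [load 240/320]
6 hosts opened.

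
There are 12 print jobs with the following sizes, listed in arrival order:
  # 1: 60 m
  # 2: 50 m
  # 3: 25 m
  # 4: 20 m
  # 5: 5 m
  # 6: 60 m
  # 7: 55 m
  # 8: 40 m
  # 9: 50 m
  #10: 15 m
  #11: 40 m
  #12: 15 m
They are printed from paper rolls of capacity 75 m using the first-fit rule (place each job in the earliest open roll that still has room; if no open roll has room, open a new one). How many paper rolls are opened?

  60 → roll 1 (new)  [load 60/75]
  50 → roll 2 (new)  [load 50/75]
  25 → roll 2  [load 75/75]
  20 → roll 3 (new)  [load 20/75]
  5 → roll 1  [load 65/75]
  60 → roll 4 (new)  [load 60/75]
  55 → roll 3  [load 75/75]
  40 → roll 5 (new)  [load 40/75]
  50 → roll 6 (new)  [load 50/75]
  15 → roll 4  [load 75/75]
  40 → roll 7 (new)  [load 40/75]
  15 → roll 5  [load 55/75]
7 paper rolls opened.

7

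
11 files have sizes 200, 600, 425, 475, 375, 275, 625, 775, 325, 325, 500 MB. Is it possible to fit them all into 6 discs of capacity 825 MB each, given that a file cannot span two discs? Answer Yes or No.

Total = 4900 MB; ⌈4900/825⌉ = 6.
The bound of 6 does not rule out 6, but exhaustive search shows no assignment into 6 discs of capacity 825 MB exists — the minimum is 7.

No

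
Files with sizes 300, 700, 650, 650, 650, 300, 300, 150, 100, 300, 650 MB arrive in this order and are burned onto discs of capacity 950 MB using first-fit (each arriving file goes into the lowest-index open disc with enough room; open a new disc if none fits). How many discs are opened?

  300 → disc 1 (new)  [load 300/950]
  700 → disc 2 (new)  [load 700/950]
  650 → disc 1  [load 950/950]
  650 → disc 3 (new)  [load 650/950]
  650 → disc 4 (new)  [load 650/950]
  300 → disc 3  [load 950/950]
  300 → disc 4  [load 950/950]
  150 → disc 2  [load 850/950]
  100 → disc 2  [load 950/950]
  300 → disc 5 (new)  [load 300/950]
  650 → disc 5  [load 950/950]
5 discs opened.

5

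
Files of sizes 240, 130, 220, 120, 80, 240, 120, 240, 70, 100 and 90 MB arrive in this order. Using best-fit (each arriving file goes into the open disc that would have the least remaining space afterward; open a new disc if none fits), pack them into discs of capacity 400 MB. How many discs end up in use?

5

  240 → disc 1 (new)  [load 240/400]
  130 → disc 1  [load 370/400]
  220 → disc 2 (new)  [load 220/400]
  120 → disc 2  [load 340/400]
  80 → disc 3 (new)  [load 80/400]
  240 → disc 3  [load 320/400]
  120 → disc 4 (new)  [load 120/400]
  240 → disc 4  [load 360/400]
  70 → disc 3  [load 390/400]
  100 → disc 5 (new)  [load 100/400]
  90 → disc 5  [load 190/400]
5 discs opened.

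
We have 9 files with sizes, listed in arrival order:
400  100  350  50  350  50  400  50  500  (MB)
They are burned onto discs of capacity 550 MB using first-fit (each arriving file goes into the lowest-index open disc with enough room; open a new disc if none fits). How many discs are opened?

5

  400 → disc 1 (new)  [load 400/550]
  100 → disc 1  [load 500/550]
  350 → disc 2 (new)  [load 350/550]
  50 → disc 1  [load 550/550]
  350 → disc 3 (new)  [load 350/550]
  50 → disc 2  [load 400/550]
  400 → disc 4 (new)  [load 400/550]
  50 → disc 2  [load 450/550]
  500 → disc 5 (new)  [load 500/550]
5 discs opened.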